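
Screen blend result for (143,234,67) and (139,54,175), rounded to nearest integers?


Screen: C = 255 - (255-A)×(255-B)/255, rounded to nearest integer
R: 255 - (255-143)×(255-139)/255 = 255 - 12992/255 ≈ 255 - 50.949 = 204.051 → 204
G: 255 - (255-234)×(255-54)/255 = 255 - 4221/255 ≈ 255 - 16.553 = 238.447 → 238
B: 255 - (255-67)×(255-175)/255 = 255 - 15040/255 ≈ 255 - 58.980 = 196.020 → 196
= RGB(204, 238, 196)


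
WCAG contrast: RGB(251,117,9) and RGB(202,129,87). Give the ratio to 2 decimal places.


Linearize each sRGB channel c=v/255: c/12.92 if c ≤ 0.04045 else ((c+0.055)/1.055)^2.4
L = 0.2126×R_lin + 0.7152×G_lin + 0.0722×B_lin
Color 1 (251,117,9):
  R=251: 251/255≈0.9843 > 0.04045 → ((0.9843+0.055)/1.055)^2.4 ≈ 0.96469
  G=117: 117/255≈0.4588 > 0.04045 → ((0.4588+0.055)/1.055)^2.4 ≈ 0.17789
  B=9: 9/255≈0.0353 ≤ 0.04045 → 0.0353/12.92 ≈ 0.00273
  L1 = 0.2126×0.96469 + 0.7152×0.17789 + 0.0722×0.00273 ≈ 0.33252
Color 2 (202,129,87):
  R=202: 202/255≈0.7922 > 0.04045 → ((0.7922+0.055)/1.055)^2.4 ≈ 0.59062
  G=129: 129/255≈0.5059 > 0.04045 → ((0.5059+0.055)/1.055)^2.4 ≈ 0.21953
  B=87: 87/255≈0.3412 > 0.04045 → ((0.3412+0.055)/1.055)^2.4 ≈ 0.09531
  L2 = 0.2126×0.59062 + 0.7152×0.21953 + 0.0722×0.09531 ≈ 0.28945
Lighter = 0.33252, Darker = 0.28945
Ratio = (L_lighter + 0.05) / (L_darker + 0.05)
Ratio = (0.33252 + 0.05) / (0.28945 + 0.05) = 0.38252 / 0.33945 ≈ 1.1269
Ratio ≈ 1.13:1


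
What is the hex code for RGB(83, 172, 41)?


R = 83 → 53 (hex)
G = 172 → AC (hex)
B = 41 → 29 (hex)
Hex = #53AC29


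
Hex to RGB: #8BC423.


8B → 139 (R)
C4 → 196 (G)
23 → 35 (B)
= RGB(139, 196, 35)


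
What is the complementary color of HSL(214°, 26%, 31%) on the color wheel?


Complement = opposite side of color wheel = hue + 180°
H' = (214 + 180) mod 360 = 34°
S and L unchanged.
= HSL(34°, 26%, 31%)


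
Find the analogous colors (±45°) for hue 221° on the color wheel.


Base hue: 221°
Left analog: (221 - 45) mod 360 = 176°
Right analog: (221 + 45) mod 360 = 266°
Analogous hues = 176° and 266°


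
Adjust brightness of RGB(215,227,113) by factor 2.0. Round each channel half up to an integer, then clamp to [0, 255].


Multiply each channel by 2.0, round half up, clamp to [0, 255]
R: 215×2.0 = 430 → clamp → 255
G: 227×2.0 = 454 → clamp → 255
B: 113×2.0 = 226
= RGB(255, 255, 226)


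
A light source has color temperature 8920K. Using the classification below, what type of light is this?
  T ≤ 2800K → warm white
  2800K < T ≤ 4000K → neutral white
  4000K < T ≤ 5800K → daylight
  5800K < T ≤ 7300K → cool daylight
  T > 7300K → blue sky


Temperature: 8920K
8920K > 7300K → blue sky
Classification: blue sky


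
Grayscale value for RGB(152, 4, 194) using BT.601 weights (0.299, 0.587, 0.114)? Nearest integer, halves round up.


Gray = 0.299×R + 0.587×G + 0.114×B
Gray = 0.299×152 + 0.587×4 + 0.114×194
Gray = 45.448 + 2.348 + 22.116
Gray = 69.912 → round half up → 70
Gray = 70


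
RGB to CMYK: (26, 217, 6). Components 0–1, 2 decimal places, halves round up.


R'=26/255≈0.1020, G'=217/255≈0.8510, B'=6/255≈0.0235
K = 1 - max(R',G',B') = 1 - 217/255 = 38/255 = 0.14901… → 0.15
(1-R'-K)/(1-K) simplifies to (max-R)/max with max = 217:
C = (217-26)/217 = 191/217 = 0.88018… → 0.88
M = (217-217)/217 = 0/217 = 0 → 0.00
Y = (217-6)/217 = 211/217 = 0.97235… → 0.97
= CMYK(0.88, 0.00, 0.97, 0.15)


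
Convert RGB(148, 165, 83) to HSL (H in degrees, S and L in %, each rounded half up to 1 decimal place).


Normalize: R'=148/255≈0.5804, G'=165/255≈0.6471, B'=83/255≈0.3255
Max=165/255, Min=83/255, Δ=Max-Min=82/255
L = (Max+Min)/2 = (165+83)/510 = 248/510 = 0.48627… → L = 48.6%
L ≤ 0.5 → S = Δ/(Max+Min) = 82/(165+83) = 82/248 = 0.33064… → S = 33.1%
(the 1/255 factors cancel in S and H, so raw channel differences can be used)
Max is G' → H = 60 × ((B-R)/Δ + 2) = 60 × ((83-148)/82 + 2)
  -65/82 + 2 = -0.7926… + 2 = 1.2073…
  H = 60 × 1.2073… = 72.439…° → H = 72.4°
= HSL(72.4°, 33.1%, 48.6%)


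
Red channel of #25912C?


Color: #25912C
R = 25 = 37
G = 91 = 145
B = 2C = 44
Red = 37


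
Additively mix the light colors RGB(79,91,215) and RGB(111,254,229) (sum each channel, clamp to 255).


Additive: each channel = min(255, C₁+C₂)
R: 79+111 = 190 → 190
G: 91+254 = 345 → 255
B: 215+229 = 444 → 255
= RGB(190, 255, 255)


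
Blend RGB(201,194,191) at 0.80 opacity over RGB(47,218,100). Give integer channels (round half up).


C = α×F + (1-α)×B, with 1-α = 0.20
R: 0.80×201 + 0.20×47 = 160.80 + 9.40 = 170.20 → 170
G: 0.80×194 + 0.20×218 = 155.20 + 43.60 = 198.80 → 199
B: 0.80×191 + 0.20×100 = 152.80 + 20.00 = 172.80 → 173
= RGB(170, 199, 173)


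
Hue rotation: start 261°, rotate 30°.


New hue = (H + rotation) mod 360
New hue = (261 + 30) mod 360
= 291 mod 360
= 291°


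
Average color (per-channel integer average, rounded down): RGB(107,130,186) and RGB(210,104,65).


Midpoint: each channel = ⌊(C₁+C₂)/2⌋
R: ⌊(107+210)/2⌋ = 158
G: ⌊(130+104)/2⌋ = 117
B: ⌊(186+65)/2⌋ = 125
= RGB(158, 117, 125)


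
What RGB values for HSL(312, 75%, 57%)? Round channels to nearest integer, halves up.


H=312°, S=0.75, L=0.57
C = (1-|2L-1|)×S = (1-|0.14|)×0.75 = 0.645
H' = H/60 = 312/60 ≈ 5.2000; X = C×(1-|H' mod 2 - 1|) = 0.516
m = L - C/2 = 0.57 - 0.3225 = 0.2475
Sector ⌊H'⌋ = 5 → (R',G',B') = (0.645, 0.0, 0.516)
RGB = ((R'+m)×255, (G'+m)×255, (B'+m)×255) = (227.5875, 63.1125, 194.6925)
Round half up → RGB(228, 63, 195)


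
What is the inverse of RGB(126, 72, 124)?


Invert: (255-R, 255-G, 255-B)
R: 255-126 = 129
G: 255-72 = 183
B: 255-124 = 131
= RGB(129, 183, 131)


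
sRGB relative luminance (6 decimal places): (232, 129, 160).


Linearize each channel (sRGB transfer function): c = v/255; c_lin = c/12.92 if c ≤ 0.04045, else ((c+0.055)/1.055)^2.4
  R: 232/255 ≈ 0.909804 > 0.04045 → ((0.909804+0.055)/1.055)^2.4 ≈ 0.806952
  G: 129/255 ≈ 0.505882 > 0.04045 → ((0.505882+0.055)/1.055)^2.4 ≈ 0.219526
  B: 160/255 ≈ 0.627451 > 0.04045 → ((0.627451+0.055)/1.055)^2.4 ≈ 0.351533
R_lin = 0.806952, G_lin = 0.219526, B_lin = 0.351533
L = 0.2126×R + 0.7152×G + 0.0722×B
L = 0.2126×0.806952 + 0.7152×0.219526 + 0.0722×0.351533
L ≈ 0.353944


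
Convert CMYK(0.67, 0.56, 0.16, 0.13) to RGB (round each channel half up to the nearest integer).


R = 255 × (1-C) × (1-K) = 255 × 0.33 × 0.87 = 73.2105 → 73
G = 255 × (1-M) × (1-K) = 255 × 0.44 × 0.87 = 97.614 → 98
B = 255 × (1-Y) × (1-K) = 255 × 0.84 × 0.87 = 186.354 → 186
= RGB(73, 98, 186)


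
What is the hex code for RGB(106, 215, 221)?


R = 106 → 6A (hex)
G = 215 → D7 (hex)
B = 221 → DD (hex)
Hex = #6AD7DD


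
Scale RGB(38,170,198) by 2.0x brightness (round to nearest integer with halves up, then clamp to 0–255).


Multiply each channel by 2.0, round half up, clamp to [0, 255]
R: 38×2.0 = 76
G: 170×2.0 = 340 → clamp → 255
B: 198×2.0 = 396 → clamp → 255
= RGB(76, 255, 255)


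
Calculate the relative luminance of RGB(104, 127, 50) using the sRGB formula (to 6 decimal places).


Linearize each channel (sRGB transfer function): c = v/255; c_lin = c/12.92 if c ≤ 0.04045, else ((c+0.055)/1.055)^2.4
  R: 104/255 ≈ 0.407843 > 0.04045 → ((0.407843+0.055)/1.055)^2.4 ≈ 0.138432
  G: 127/255 ≈ 0.498039 > 0.04045 → ((0.498039+0.055)/1.055)^2.4 ≈ 0.212231
  B: 50/255 ≈ 0.196078 > 0.04045 → ((0.196078+0.055)/1.055)^2.4 ≈ 0.031896
R_lin = 0.138432, G_lin = 0.212231, B_lin = 0.031896
L = 0.2126×R + 0.7152×G + 0.0722×B
L = 0.2126×0.138432 + 0.7152×0.212231 + 0.0722×0.031896
L ≈ 0.183521


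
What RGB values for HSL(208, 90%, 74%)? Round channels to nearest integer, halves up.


H=208°, S=0.90, L=0.74
C = (1-|2L-1|)×S = (1-|0.48|)×0.90 = 0.468
H' = H/60 = 208/60 ≈ 3.4667; X = C×(1-|H' mod 2 - 1|) = 0.2496
m = L - C/2 = 0.74 - 0.234 = 0.506
Sector ⌊H'⌋ = 3 → (R',G',B') = (0.0, 0.2496, 0.468)
RGB = ((R'+m)×255, (G'+m)×255, (B'+m)×255) = (129.03, 192.678, 248.37)
Round half up → RGB(129, 193, 248)


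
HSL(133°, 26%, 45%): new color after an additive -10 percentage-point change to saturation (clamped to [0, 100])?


Original S = 26%
Adjustment = -10 percentage points
New S = 26 + (-10) = 16
Clamp to [0, 100] → 16
= HSL(133°, 16%, 45%)


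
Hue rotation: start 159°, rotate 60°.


New hue = (H + rotation) mod 360
New hue = (159 + 60) mod 360
= 219 mod 360
= 219°


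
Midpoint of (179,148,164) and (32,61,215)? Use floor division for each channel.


Midpoint: each channel = ⌊(C₁+C₂)/2⌋
R: ⌊(179+32)/2⌋ = 105
G: ⌊(148+61)/2⌋ = 104
B: ⌊(164+215)/2⌋ = 189
= RGB(105, 104, 189)


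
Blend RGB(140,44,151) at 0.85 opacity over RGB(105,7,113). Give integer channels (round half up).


C = α×F + (1-α)×B, with 1-α = 0.15
R: 0.85×140 + 0.15×105 = 119.00 + 15.75 = 134.75 → 135
G: 0.85×44 + 0.15×7 = 37.40 + 1.05 = 38.45 → 38
B: 0.85×151 + 0.15×113 = 128.35 + 16.95 = 145.30 → 145
= RGB(135, 38, 145)


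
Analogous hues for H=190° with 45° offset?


Base hue: 190°
Left analog: (190 - 45) mod 360 = 145°
Right analog: (190 + 45) mod 360 = 235°
Analogous hues = 145° and 235°


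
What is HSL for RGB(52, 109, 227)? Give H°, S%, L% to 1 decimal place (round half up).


Normalize: R'=52/255≈0.2039, G'=109/255≈0.4275, B'=227/255≈0.8902
Max=227/255, Min=52/255, Δ=Max-Min=175/255
L = (Max+Min)/2 = (227+52)/510 = 279/510 = 0.54705… → L = 54.7%
L > 0.5 → S = Δ/(2-Max-Min) = 175/(510-227-52) = 175/231 = 0.75757… → S = 75.8%
(the 1/255 factors cancel in S and H, so raw channel differences can be used)
Max is B' → H = 60 × ((R-G)/Δ + 4) = 60 × ((52-109)/175 + 4)
  -57/175 + 4 = -0.3257… + 4 = 3.6742…
  H = 60 × 3.6742… = 220.457…° → H = 220.5°
= HSL(220.5°, 75.8%, 54.7%)


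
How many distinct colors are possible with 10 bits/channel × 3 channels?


Total bits = 10 bits/channel × 3 channels = 30 bits
Distinct colors = 2^30
= 1,073,741,824 colors


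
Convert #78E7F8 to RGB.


78 → 120 (R)
E7 → 231 (G)
F8 → 248 (B)
= RGB(120, 231, 248)


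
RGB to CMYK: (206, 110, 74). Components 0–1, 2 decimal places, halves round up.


R'=206/255≈0.8078, G'=110/255≈0.4314, B'=74/255≈0.2902
K = 1 - max(R',G',B') = 1 - 206/255 = 49/255 = 0.19215… → 0.19
(1-R'-K)/(1-K) simplifies to (max-R)/max with max = 206:
C = (206-206)/206 = 0/206 = 0 → 0.00
M = (206-110)/206 = 96/206 = 0.46601… → 0.47
Y = (206-74)/206 = 132/206 = 0.64077… → 0.64
= CMYK(0.00, 0.47, 0.64, 0.19)


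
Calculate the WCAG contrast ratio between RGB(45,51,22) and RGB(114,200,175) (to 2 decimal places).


Linearize each sRGB channel c=v/255: c/12.92 if c ≤ 0.04045 else ((c+0.055)/1.055)^2.4
L = 0.2126×R_lin + 0.7152×G_lin + 0.0722×B_lin
Color 1 (45,51,22):
  R=45: 45/255≈0.1765 > 0.04045 → ((0.1765+0.055)/1.055)^2.4 ≈ 0.02624
  G=51: 51/255≈0.2000 > 0.04045 → ((0.2000+0.055)/1.055)^2.4 ≈ 0.03310
  B=22: 22/255≈0.0863 > 0.04045 → ((0.0863+0.055)/1.055)^2.4 ≈ 0.00802
  L1 = 0.2126×0.02624 + 0.7152×0.03310 + 0.0722×0.00802 ≈ 0.02983
Color 2 (114,200,175):
  R=114: 114/255≈0.4471 > 0.04045 → ((0.4471+0.055)/1.055)^2.4 ≈ 0.16827
  G=200: 200/255≈0.7843 > 0.04045 → ((0.7843+0.055)/1.055)^2.4 ≈ 0.57758
  B=175: 175/255≈0.6863 > 0.04045 → ((0.6863+0.055)/1.055)^2.4 ≈ 0.42869
  L2 = 0.2126×0.16827 + 0.7152×0.57758 + 0.0722×0.42869 ≈ 0.47981
Lighter = 0.47981, Darker = 0.02983
Ratio = (L_lighter + 0.05) / (L_darker + 0.05)
Ratio = (0.47981 + 0.05) / (0.02983 + 0.05) = 0.52981 / 0.07983 ≈ 6.6364
Ratio ≈ 6.64:1


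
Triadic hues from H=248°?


Triadic: equally spaced at 120° intervals
H1 = 248°
H2 = (248 + 120) mod 360 = 8°
H3 = (248 + 240) mod 360 = 128°
Triadic = 248°, 8°, 128°


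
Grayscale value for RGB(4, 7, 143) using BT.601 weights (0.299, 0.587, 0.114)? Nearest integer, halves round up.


Gray = 0.299×R + 0.587×G + 0.114×B
Gray = 0.299×4 + 0.587×7 + 0.114×143
Gray = 1.196 + 4.109 + 16.302
Gray = 21.607 → round half up → 22
Gray = 22


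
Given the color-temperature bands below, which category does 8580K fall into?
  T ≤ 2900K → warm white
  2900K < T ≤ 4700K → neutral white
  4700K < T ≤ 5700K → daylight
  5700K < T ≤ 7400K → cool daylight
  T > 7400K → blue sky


Temperature: 8580K
8580K > 7400K → blue sky
Classification: blue sky


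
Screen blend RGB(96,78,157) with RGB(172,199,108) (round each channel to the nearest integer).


Screen: C = 255 - (255-A)×(255-B)/255, rounded to nearest integer
R: 255 - (255-96)×(255-172)/255 = 255 - 13197/255 ≈ 255 - 51.753 = 203.247 → 203
G: 255 - (255-78)×(255-199)/255 = 255 - 9912/255 ≈ 255 - 38.871 = 216.129 → 216
B: 255 - (255-157)×(255-108)/255 = 255 - 14406/255 ≈ 255 - 56.494 = 198.506 → 199
= RGB(203, 216, 199)


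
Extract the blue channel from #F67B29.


Color: #F67B29
R = F6 = 246
G = 7B = 123
B = 29 = 41
Blue = 41


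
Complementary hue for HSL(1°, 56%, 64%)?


Complement = opposite side of color wheel = hue + 180°
H' = (1 + 180) mod 360 = 181°
S and L unchanged.
= HSL(181°, 56%, 64%)


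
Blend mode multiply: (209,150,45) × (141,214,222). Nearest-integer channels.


Multiply: C = A×B/255, rounded to nearest integer
R: 209×141/255 = 29469/255 ≈ 115.565 → 116
G: 150×214/255 = 32100/255 ≈ 125.882 → 126
B: 45×222/255 = 9990/255 ≈ 39.176 → 39
= RGB(116, 126, 39)


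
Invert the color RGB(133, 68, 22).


Invert: (255-R, 255-G, 255-B)
R: 255-133 = 122
G: 255-68 = 187
B: 255-22 = 233
= RGB(122, 187, 233)


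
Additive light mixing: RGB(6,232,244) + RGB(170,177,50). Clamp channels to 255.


Additive: each channel = min(255, C₁+C₂)
R: 6+170 = 176 → 176
G: 232+177 = 409 → 255
B: 244+50 = 294 → 255
= RGB(176, 255, 255)


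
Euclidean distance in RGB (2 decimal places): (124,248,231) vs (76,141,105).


d = √[(R₁-R₂)² + (G₁-G₂)² + (B₁-B₂)²]
d = √[(124-76)² + (248-141)² + (231-105)²]
d = √[2304 + 11449 + 15876]
d = √29629
d ≈ 172.13


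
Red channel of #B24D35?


Color: #B24D35
R = B2 = 178
G = 4D = 77
B = 35 = 53
Red = 178


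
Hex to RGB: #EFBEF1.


EF → 239 (R)
BE → 190 (G)
F1 → 241 (B)
= RGB(239, 190, 241)


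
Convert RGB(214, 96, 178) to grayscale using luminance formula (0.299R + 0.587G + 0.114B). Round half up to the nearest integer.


Gray = 0.299×R + 0.587×G + 0.114×B
Gray = 0.299×214 + 0.587×96 + 0.114×178
Gray = 63.986 + 56.352 + 20.292
Gray = 140.630 → round half up → 141
Gray = 141


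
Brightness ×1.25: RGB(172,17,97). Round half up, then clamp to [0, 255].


Multiply each channel by 1.25, round half up, clamp to [0, 255]
R: 172×1.25 = 215
G: 17×1.25 = 21.25 → round → 21
B: 97×1.25 = 121.25 → round → 121
= RGB(215, 21, 121)


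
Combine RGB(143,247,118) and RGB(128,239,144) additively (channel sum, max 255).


Additive: each channel = min(255, C₁+C₂)
R: 143+128 = 271 → 255
G: 247+239 = 486 → 255
B: 118+144 = 262 → 255
= RGB(255, 255, 255)


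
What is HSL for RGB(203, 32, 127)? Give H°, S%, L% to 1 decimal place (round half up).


Normalize: R'=203/255≈0.7961, G'=32/255≈0.1255, B'=127/255≈0.4980
Max=203/255, Min=32/255, Δ=Max-Min=171/255
L = (Max+Min)/2 = (203+32)/510 = 235/510 = 0.46078… → L = 46.1%
L ≤ 0.5 → S = Δ/(Max+Min) = 171/(203+32) = 171/235 = 0.72765… → S = 72.8%
(the 1/255 factors cancel in S and H, so raw channel differences can be used)
Max is R' → H = 60 × (((G-B)/Δ) mod 6) = 60 × (((32-127)/171) mod 6)
  (-95)/171 = -0.5555…; negative, so add 6 → 5.4444…
  H = 60 × 5.4444… = 326.666…° → H = 326.7°
= HSL(326.7°, 72.8%, 46.1%)


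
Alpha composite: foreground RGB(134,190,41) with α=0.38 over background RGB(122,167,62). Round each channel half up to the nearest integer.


C = α×F + (1-α)×B, with 1-α = 0.62
R: 0.38×134 + 0.62×122 = 50.92 + 75.64 = 126.56 → 127
G: 0.38×190 + 0.62×167 = 72.20 + 103.54 = 175.74 → 176
B: 0.38×41 + 0.62×62 = 15.58 + 38.44 = 54.02 → 54
= RGB(127, 176, 54)


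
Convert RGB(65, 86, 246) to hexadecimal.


R = 65 → 41 (hex)
G = 86 → 56 (hex)
B = 246 → F6 (hex)
Hex = #4156F6


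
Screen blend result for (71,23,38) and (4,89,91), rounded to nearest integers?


Screen: C = 255 - (255-A)×(255-B)/255, rounded to nearest integer
R: 255 - (255-71)×(255-4)/255 = 255 - 46184/255 ≈ 255 - 181.114 = 73.886 → 74
G: 255 - (255-23)×(255-89)/255 = 255 - 38512/255 ≈ 255 - 151.027 = 103.973 → 104
B: 255 - (255-38)×(255-91)/255 = 255 - 35588/255 ≈ 255 - 139.561 = 115.439 → 115
= RGB(74, 104, 115)


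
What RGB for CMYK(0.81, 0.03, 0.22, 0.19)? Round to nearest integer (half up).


R = 255 × (1-C) × (1-K) = 255 × 0.19 × 0.81 = 39.2445 → 39
G = 255 × (1-M) × (1-K) = 255 × 0.97 × 0.81 = 200.3535 → 200
B = 255 × (1-Y) × (1-K) = 255 × 0.78 × 0.81 = 161.109 → 161
= RGB(39, 200, 161)


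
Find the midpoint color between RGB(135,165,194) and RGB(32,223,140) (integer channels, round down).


Midpoint: each channel = ⌊(C₁+C₂)/2⌋
R: ⌊(135+32)/2⌋ = 83
G: ⌊(165+223)/2⌋ = 194
B: ⌊(194+140)/2⌋ = 167
= RGB(83, 194, 167)


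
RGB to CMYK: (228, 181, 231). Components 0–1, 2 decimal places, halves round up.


R'=228/255≈0.8941, G'=181/255≈0.7098, B'=231/255≈0.9059
K = 1 - max(R',G',B') = 1 - 231/255 = 24/255 = 0.09411… → 0.09
(1-R'-K)/(1-K) simplifies to (max-R)/max with max = 231:
C = (231-228)/231 = 3/231 = 0.01298… → 0.01
M = (231-181)/231 = 50/231 = 0.21645… → 0.22
Y = (231-231)/231 = 0/231 = 0 → 0.00
= CMYK(0.01, 0.22, 0.00, 0.09)


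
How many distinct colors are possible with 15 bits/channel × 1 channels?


Total bits = 15 bits/channel × 1 channels = 15 bits
Distinct colors = 2^15
= 32,768 colors


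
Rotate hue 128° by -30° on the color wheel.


New hue = (H + rotation) mod 360
New hue = (128 -30) mod 360
= 98 mod 360
= 98°


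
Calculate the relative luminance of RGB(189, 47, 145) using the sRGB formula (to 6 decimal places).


Linearize each channel (sRGB transfer function): c = v/255; c_lin = c/12.92 if c ≤ 0.04045, else ((c+0.055)/1.055)^2.4
  R: 189/255 ≈ 0.741176 > 0.04045 → ((0.741176+0.055)/1.055)^2.4 ≈ 0.508881
  G: 47/255 ≈ 0.184314 > 0.04045 → ((0.184314+0.055)/1.055)^2.4 ≈ 0.028426
  B: 145/255 ≈ 0.568627 > 0.04045 → ((0.568627+0.055)/1.055)^2.4 ≈ 0.283149
R_lin = 0.508881, G_lin = 0.028426, B_lin = 0.283149
L = 0.2126×R + 0.7152×G + 0.0722×B
L = 0.2126×0.508881 + 0.7152×0.028426 + 0.0722×0.283149
L ≈ 0.148962


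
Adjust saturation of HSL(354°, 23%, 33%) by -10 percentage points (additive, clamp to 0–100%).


Original S = 23%
Adjustment = -10 percentage points
New S = 23 + (-10) = 13
Clamp to [0, 100] → 13
= HSL(354°, 13%, 33%)


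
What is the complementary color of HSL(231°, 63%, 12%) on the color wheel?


Complement = opposite side of color wheel = hue + 180°
H' = (231 + 180) mod 360 = 51°
S and L unchanged.
= HSL(51°, 63%, 12%)


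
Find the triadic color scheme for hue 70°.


Triadic: equally spaced at 120° intervals
H1 = 70°
H2 = (70 + 120) mod 360 = 190°
H3 = (70 + 240) mod 360 = 310°
Triadic = 70°, 190°, 310°


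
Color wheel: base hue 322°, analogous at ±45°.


Base hue: 322°
Left analog: (322 - 45) mod 360 = 277°
Right analog: (322 + 45) mod 360 = 7°
Analogous hues = 277° and 7°


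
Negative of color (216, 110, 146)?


Invert: (255-R, 255-G, 255-B)
R: 255-216 = 39
G: 255-110 = 145
B: 255-146 = 109
= RGB(39, 145, 109)


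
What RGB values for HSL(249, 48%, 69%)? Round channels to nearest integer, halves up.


H=249°, S=0.48, L=0.69
C = (1-|2L-1|)×S = (1-|0.38|)×0.48 = 0.2976
H' = H/60 = 249/60 ≈ 4.1500; X = C×(1-|H' mod 2 - 1|) = 0.04464
m = L - C/2 = 0.69 - 0.1488 = 0.5412
Sector ⌊H'⌋ = 4 → (R',G',B') = (0.04464, 0.0, 0.2976)
RGB = ((R'+m)×255, (G'+m)×255, (B'+m)×255) = (149.3892, 138.006, 213.894)
Round half up → RGB(149, 138, 214)


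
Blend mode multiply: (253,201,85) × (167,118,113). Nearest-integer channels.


Multiply: C = A×B/255, rounded to nearest integer
R: 253×167/255 = 42251/255 ≈ 165.690 → 166
G: 201×118/255 = 23718/255 ≈ 93.012 → 93
B: 85×113/255 = 9605/255 ≈ 37.667 → 38
= RGB(166, 93, 38)


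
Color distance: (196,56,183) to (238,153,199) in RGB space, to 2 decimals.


d = √[(R₁-R₂)² + (G₁-G₂)² + (B₁-B₂)²]
d = √[(196-238)² + (56-153)² + (183-199)²]
d = √[1764 + 9409 + 256]
d = √11429
d ≈ 106.91


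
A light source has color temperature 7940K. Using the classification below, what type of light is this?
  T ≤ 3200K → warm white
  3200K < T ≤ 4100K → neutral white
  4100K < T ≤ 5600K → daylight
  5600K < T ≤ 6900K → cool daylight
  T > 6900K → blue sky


Temperature: 7940K
7940K > 6900K → blue sky
Classification: blue sky


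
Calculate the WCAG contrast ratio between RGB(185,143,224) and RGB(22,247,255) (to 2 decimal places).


Linearize each sRGB channel c=v/255: c/12.92 if c ≤ 0.04045 else ((c+0.055)/1.055)^2.4
L = 0.2126×R_lin + 0.7152×G_lin + 0.0722×B_lin
Color 1 (185,143,224):
  R=185: 185/255≈0.7255 > 0.04045 → ((0.7255+0.055)/1.055)^2.4 ≈ 0.48515
  G=143: 143/255≈0.5608 > 0.04045 → ((0.5608+0.055)/1.055)^2.4 ≈ 0.27468
  B=224: 224/255≈0.8784 > 0.04045 → ((0.8784+0.055)/1.055)^2.4 ≈ 0.74540
  L1 = 0.2126×0.48515 + 0.7152×0.27468 + 0.0722×0.74540 ≈ 0.35341
Color 2 (22,247,255):
  R=22: 22/255≈0.0863 > 0.04045 → ((0.0863+0.055)/1.055)^2.4 ≈ 0.00802
  G=247: 247/255≈0.9686 > 0.04045 → ((0.9686+0.055)/1.055)^2.4 ≈ 0.93011
  B=255: 255/255≈1.0000 > 0.04045 → ((1.0000+0.055)/1.055)^2.4 ≈ 1.00000
  L2 = 0.2126×0.00802 + 0.7152×0.93011 + 0.0722×1.00000 ≈ 0.73912
Lighter = 0.73912, Darker = 0.35341
Ratio = (L_lighter + 0.05) / (L_darker + 0.05)
Ratio = (0.73912 + 0.05) / (0.35341 + 0.05) = 0.78912 / 0.40341 ≈ 1.9561
Ratio ≈ 1.96:1


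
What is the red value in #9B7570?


Color: #9B7570
R = 9B = 155
G = 75 = 117
B = 70 = 112
Red = 155


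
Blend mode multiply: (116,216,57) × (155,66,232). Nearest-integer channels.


Multiply: C = A×B/255, rounded to nearest integer
R: 116×155/255 = 17980/255 ≈ 70.510 → 71
G: 216×66/255 = 14256/255 ≈ 55.906 → 56
B: 57×232/255 = 13224/255 ≈ 51.859 → 52
= RGB(71, 56, 52)


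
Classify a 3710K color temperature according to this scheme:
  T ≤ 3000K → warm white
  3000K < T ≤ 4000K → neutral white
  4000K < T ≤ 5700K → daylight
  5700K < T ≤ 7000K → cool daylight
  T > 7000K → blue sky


Temperature: 3710K
3000K < 3710K ≤ 4000K → neutral white
Classification: neutral white


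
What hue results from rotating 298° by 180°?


New hue = (H + rotation) mod 360
New hue = (298 + 180) mod 360
= 478 mod 360
= 118°


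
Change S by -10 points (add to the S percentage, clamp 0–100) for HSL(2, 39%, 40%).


Original S = 39%
Adjustment = -10 percentage points
New S = 39 + (-10) = 29
Clamp to [0, 100] → 29
= HSL(2°, 29%, 40%)


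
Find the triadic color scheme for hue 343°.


Triadic: equally spaced at 120° intervals
H1 = 343°
H2 = (343 + 120) mod 360 = 103°
H3 = (343 + 240) mod 360 = 223°
Triadic = 343°, 103°, 223°


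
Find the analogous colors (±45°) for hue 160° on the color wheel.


Base hue: 160°
Left analog: (160 - 45) mod 360 = 115°
Right analog: (160 + 45) mod 360 = 205°
Analogous hues = 115° and 205°


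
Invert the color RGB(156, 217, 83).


Invert: (255-R, 255-G, 255-B)
R: 255-156 = 99
G: 255-217 = 38
B: 255-83 = 172
= RGB(99, 38, 172)


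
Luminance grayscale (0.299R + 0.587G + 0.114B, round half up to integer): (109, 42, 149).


Gray = 0.299×R + 0.587×G + 0.114×B
Gray = 0.299×109 + 0.587×42 + 0.114×149
Gray = 32.591 + 24.654 + 16.986
Gray = 74.231 → round half up → 74
Gray = 74


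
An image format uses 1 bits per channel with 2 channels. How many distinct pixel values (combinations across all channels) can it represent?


Total bits = 1 bits/channel × 2 channels = 2 bits
Distinct pixel values = 2^2
= 4 pixel values


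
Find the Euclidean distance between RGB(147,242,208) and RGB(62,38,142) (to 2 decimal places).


d = √[(R₁-R₂)² + (G₁-G₂)² + (B₁-B₂)²]
d = √[(147-62)² + (242-38)² + (208-142)²]
d = √[7225 + 41616 + 4356]
d = √53197
d ≈ 230.64


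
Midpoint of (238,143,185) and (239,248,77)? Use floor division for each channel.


Midpoint: each channel = ⌊(C₁+C₂)/2⌋
R: ⌊(238+239)/2⌋ = 238
G: ⌊(143+248)/2⌋ = 195
B: ⌊(185+77)/2⌋ = 131
= RGB(238, 195, 131)


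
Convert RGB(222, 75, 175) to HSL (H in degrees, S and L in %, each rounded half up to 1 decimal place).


Normalize: R'=222/255≈0.8706, G'=75/255≈0.2941, B'=175/255≈0.6863
Max=222/255, Min=75/255, Δ=Max-Min=147/255
L = (Max+Min)/2 = (222+75)/510 = 297/510 = 0.58235… → L = 58.2%
L > 0.5 → S = Δ/(2-Max-Min) = 147/(510-222-75) = 147/213 = 0.69014… → S = 69.0%
(the 1/255 factors cancel in S and H, so raw channel differences can be used)
Max is R' → H = 60 × (((G-B)/Δ) mod 6) = 60 × (((75-175)/147) mod 6)
  (-100)/147 = -0.6802…; negative, so add 6 → 5.3197…
  H = 60 × 5.3197… = 319.183…° → H = 319.2°
= HSL(319.2°, 69.0%, 58.2%)


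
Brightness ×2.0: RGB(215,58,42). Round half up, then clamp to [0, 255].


Multiply each channel by 2.0, round half up, clamp to [0, 255]
R: 215×2.0 = 430 → clamp → 255
G: 58×2.0 = 116
B: 42×2.0 = 84
= RGB(255, 116, 84)


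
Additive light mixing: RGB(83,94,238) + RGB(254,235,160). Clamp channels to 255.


Additive: each channel = min(255, C₁+C₂)
R: 83+254 = 337 → 255
G: 94+235 = 329 → 255
B: 238+160 = 398 → 255
= RGB(255, 255, 255)


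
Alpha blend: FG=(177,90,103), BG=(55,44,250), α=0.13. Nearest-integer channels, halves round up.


C = α×F + (1-α)×B, with 1-α = 0.87
R: 0.13×177 + 0.87×55 = 23.01 + 47.85 = 70.86 → 71
G: 0.13×90 + 0.87×44 = 11.70 + 38.28 = 49.98 → 50
B: 0.13×103 + 0.87×250 = 13.39 + 217.50 = 230.89 → 231
= RGB(71, 50, 231)


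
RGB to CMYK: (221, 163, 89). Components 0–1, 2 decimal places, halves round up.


R'=221/255≈0.8667, G'=163/255≈0.6392, B'=89/255≈0.3490
K = 1 - max(R',G',B') = 1 - 221/255 = 34/255 = 0.13333… → 0.13
(1-R'-K)/(1-K) simplifies to (max-R)/max with max = 221:
C = (221-221)/221 = 0/221 = 0 → 0.00
M = (221-163)/221 = 58/221 = 0.26244… → 0.26
Y = (221-89)/221 = 132/221 = 0.59728… → 0.60
= CMYK(0.00, 0.26, 0.60, 0.13)


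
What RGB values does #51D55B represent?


51 → 81 (R)
D5 → 213 (G)
5B → 91 (B)
= RGB(81, 213, 91)


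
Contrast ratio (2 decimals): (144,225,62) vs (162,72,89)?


Linearize each sRGB channel c=v/255: c/12.92 if c ≤ 0.04045 else ((c+0.055)/1.055)^2.4
L = 0.2126×R_lin + 0.7152×G_lin + 0.0722×B_lin
Color 1 (144,225,62):
  R=144: 144/255≈0.5647 > 0.04045 → ((0.5647+0.055)/1.055)^2.4 ≈ 0.27889
  G=225: 225/255≈0.8824 > 0.04045 → ((0.8824+0.055)/1.055)^2.4 ≈ 0.75294
  B=62: 62/255≈0.2431 > 0.04045 → ((0.2431+0.055)/1.055)^2.4 ≈ 0.04817
  L1 = 0.2126×0.27889 + 0.7152×0.75294 + 0.0722×0.04817 ≈ 0.60128
Color 2 (162,72,89):
  R=162: 162/255≈0.6353 > 0.04045 → ((0.6353+0.055)/1.055)^2.4 ≈ 0.36131
  G=72: 72/255≈0.2824 > 0.04045 → ((0.2824+0.055)/1.055)^2.4 ≈ 0.06480
  B=89: 89/255≈0.3490 > 0.04045 → ((0.3490+0.055)/1.055)^2.4 ≈ 0.09990
  L2 = 0.2126×0.36131 + 0.7152×0.06480 + 0.0722×0.09990 ≈ 0.13037
Lighter = 0.60128, Darker = 0.13037
Ratio = (L_lighter + 0.05) / (L_darker + 0.05)
Ratio = (0.60128 + 0.05) / (0.13037 + 0.05) = 0.65128 / 0.18037 ≈ 3.6107
Ratio ≈ 3.61:1


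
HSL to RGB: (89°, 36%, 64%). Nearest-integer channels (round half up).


H=89°, S=0.36, L=0.64
C = (1-|2L-1|)×S = (1-|0.28|)×0.36 = 0.2592
H' = H/60 = 89/60 ≈ 1.4833; X = C×(1-|H' mod 2 - 1|) = 0.13392
m = L - C/2 = 0.64 - 0.1296 = 0.5104
Sector ⌊H'⌋ = 1 → (R',G',B') = (0.13392, 0.2592, 0.0)
RGB = ((R'+m)×255, (G'+m)×255, (B'+m)×255) = (164.3016, 196.248, 130.152)
Round half up → RGB(164, 196, 130)


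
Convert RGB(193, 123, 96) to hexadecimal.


R = 193 → C1 (hex)
G = 123 → 7B (hex)
B = 96 → 60 (hex)
Hex = #C17B60


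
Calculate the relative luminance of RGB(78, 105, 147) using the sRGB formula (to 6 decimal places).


Linearize each channel (sRGB transfer function): c = v/255; c_lin = c/12.92 if c ≤ 0.04045, else ((c+0.055)/1.055)^2.4
  R: 78/255 ≈ 0.305882 > 0.04045 → ((0.305882+0.055)/1.055)^2.4 ≈ 0.076185
  G: 105/255 ≈ 0.411765 > 0.04045 → ((0.411765+0.055)/1.055)^2.4 ≈ 0.141263
  B: 147/255 ≈ 0.576471 > 0.04045 → ((0.576471+0.055)/1.055)^2.4 ≈ 0.291771
R_lin = 0.076185, G_lin = 0.141263, B_lin = 0.291771
L = 0.2126×R + 0.7152×G + 0.0722×B
L = 0.2126×0.076185 + 0.7152×0.141263 + 0.0722×0.291771
L ≈ 0.138294


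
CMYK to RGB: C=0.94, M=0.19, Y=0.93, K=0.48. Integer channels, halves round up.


R = 255 × (1-C) × (1-K) = 255 × 0.06 × 0.52 = 7.956 → 8
G = 255 × (1-M) × (1-K) = 255 × 0.81 × 0.52 = 107.406 → 107
B = 255 × (1-Y) × (1-K) = 255 × 0.07 × 0.52 = 9.282 → 9
= RGB(8, 107, 9)


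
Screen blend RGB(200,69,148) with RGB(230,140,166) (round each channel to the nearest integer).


Screen: C = 255 - (255-A)×(255-B)/255, rounded to nearest integer
R: 255 - (255-200)×(255-230)/255 = 255 - 1375/255 ≈ 255 - 5.392 = 249.608 → 250
G: 255 - (255-69)×(255-140)/255 = 255 - 21390/255 ≈ 255 - 83.882 = 171.118 → 171
B: 255 - (255-148)×(255-166)/255 = 255 - 9523/255 ≈ 255 - 37.345 = 217.655 → 218
= RGB(250, 171, 218)


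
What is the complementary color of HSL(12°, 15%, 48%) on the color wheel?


Complement = opposite side of color wheel = hue + 180°
H' = (12 + 180) mod 360 = 192°
S and L unchanged.
= HSL(192°, 15%, 48%)


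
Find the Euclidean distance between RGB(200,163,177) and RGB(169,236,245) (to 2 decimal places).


d = √[(R₁-R₂)² + (G₁-G₂)² + (B₁-B₂)²]
d = √[(200-169)² + (163-236)² + (177-245)²]
d = √[961 + 5329 + 4624]
d = √10914
d ≈ 104.47


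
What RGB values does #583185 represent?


58 → 88 (R)
31 → 49 (G)
85 → 133 (B)
= RGB(88, 49, 133)


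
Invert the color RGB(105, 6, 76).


Invert: (255-R, 255-G, 255-B)
R: 255-105 = 150
G: 255-6 = 249
B: 255-76 = 179
= RGB(150, 249, 179)


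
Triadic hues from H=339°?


Triadic: equally spaced at 120° intervals
H1 = 339°
H2 = (339 + 120) mod 360 = 99°
H3 = (339 + 240) mod 360 = 219°
Triadic = 339°, 99°, 219°


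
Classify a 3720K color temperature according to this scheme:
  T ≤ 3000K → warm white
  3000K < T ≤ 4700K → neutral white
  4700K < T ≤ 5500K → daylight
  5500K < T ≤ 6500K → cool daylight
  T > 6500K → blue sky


Temperature: 3720K
3000K < 3720K ≤ 4700K → neutral white
Classification: neutral white


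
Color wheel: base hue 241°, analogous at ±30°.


Base hue: 241°
Left analog: (241 - 30) mod 360 = 211°
Right analog: (241 + 30) mod 360 = 271°
Analogous hues = 211° and 271°


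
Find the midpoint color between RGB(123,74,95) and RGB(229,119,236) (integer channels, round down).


Midpoint: each channel = ⌊(C₁+C₂)/2⌋
R: ⌊(123+229)/2⌋ = 176
G: ⌊(74+119)/2⌋ = 96
B: ⌊(95+236)/2⌋ = 165
= RGB(176, 96, 165)


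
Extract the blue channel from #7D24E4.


Color: #7D24E4
R = 7D = 125
G = 24 = 36
B = E4 = 228
Blue = 228


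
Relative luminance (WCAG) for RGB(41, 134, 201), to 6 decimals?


Linearize each channel (sRGB transfer function): c = v/255; c_lin = c/12.92 if c ≤ 0.04045, else ((c+0.055)/1.055)^2.4
  R: 41/255 ≈ 0.160784 > 0.04045 → ((0.160784+0.055)/1.055)^2.4 ≈ 0.022174
  G: 134/255 ≈ 0.525490 > 0.04045 → ((0.525490+0.055)/1.055)^2.4 ≈ 0.238398
  B: 201/255 ≈ 0.788235 > 0.04045 → ((0.788235+0.055)/1.055)^2.4 ≈ 0.584078
R_lin = 0.022174, G_lin = 0.238398, B_lin = 0.584078
L = 0.2126×R + 0.7152×G + 0.0722×B
L = 0.2126×0.022174 + 0.7152×0.238398 + 0.0722×0.584078
L ≈ 0.217387


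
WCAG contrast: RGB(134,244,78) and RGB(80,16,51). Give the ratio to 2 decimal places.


Linearize each sRGB channel c=v/255: c/12.92 if c ≤ 0.04045 else ((c+0.055)/1.055)^2.4
L = 0.2126×R_lin + 0.7152×G_lin + 0.0722×B_lin
Color 1 (134,244,78):
  R=134: 134/255≈0.5255 > 0.04045 → ((0.5255+0.055)/1.055)^2.4 ≈ 0.23840
  G=244: 244/255≈0.9569 > 0.04045 → ((0.9569+0.055)/1.055)^2.4 ≈ 0.90466
  B=78: 78/255≈0.3059 > 0.04045 → ((0.3059+0.055)/1.055)^2.4 ≈ 0.07619
  L1 = 0.2126×0.23840 + 0.7152×0.90466 + 0.0722×0.07619 ≈ 0.70320
Color 2 (80,16,51):
  R=80: 80/255≈0.3137 > 0.04045 → ((0.3137+0.055)/1.055)^2.4 ≈ 0.08022
  G=16: 16/255≈0.0627 > 0.04045 → ((0.0627+0.055)/1.055)^2.4 ≈ 0.00518
  B=51: 51/255≈0.2000 > 0.04045 → ((0.2000+0.055)/1.055)^2.4 ≈ 0.03310
  L2 = 0.2126×0.08022 + 0.7152×0.00518 + 0.0722×0.03310 ≈ 0.02315
Lighter = 0.70320, Darker = 0.02315
Ratio = (L_lighter + 0.05) / (L_darker + 0.05)
Ratio = (0.70320 + 0.05) / (0.02315 + 0.05) = 0.75320 / 0.07315 ≈ 10.2965
Ratio ≈ 10.30:1


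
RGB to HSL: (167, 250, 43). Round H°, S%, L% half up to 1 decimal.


Normalize: R'=167/255≈0.6549, G'=250/255≈0.9804, B'=43/255≈0.1686
Max=250/255, Min=43/255, Δ=Max-Min=207/255
L = (Max+Min)/2 = (250+43)/510 = 293/510 = 0.57450… → L = 57.5%
L > 0.5 → S = Δ/(2-Max-Min) = 207/(510-250-43) = 207/217 = 0.95391… → S = 95.4%
(the 1/255 factors cancel in S and H, so raw channel differences can be used)
Max is G' → H = 60 × ((B-R)/Δ + 2) = 60 × ((43-167)/207 + 2)
  -124/207 + 2 = -0.5990… + 2 = 1.4009…
  H = 60 × 1.4009… = 84.057…° → H = 84.1°
= HSL(84.1°, 95.4%, 57.5%)


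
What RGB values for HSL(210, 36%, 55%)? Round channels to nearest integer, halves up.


H=210°, S=0.36, L=0.55
C = (1-|2L-1|)×S = (1-|0.10|)×0.36 = 0.324
H' = H/60 = 210/60 ≈ 3.5000; X = C×(1-|H' mod 2 - 1|) = 0.162
m = L - C/2 = 0.55 - 0.162 = 0.388
Sector ⌊H'⌋ = 3 → (R',G',B') = (0.0, 0.162, 0.324)
RGB = ((R'+m)×255, (G'+m)×255, (B'+m)×255) = (98.94, 140.25, 181.56)
Round half up → RGB(99, 140, 182)


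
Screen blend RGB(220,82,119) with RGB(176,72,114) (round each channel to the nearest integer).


Screen: C = 255 - (255-A)×(255-B)/255, rounded to nearest integer
R: 255 - (255-220)×(255-176)/255 = 255 - 2765/255 ≈ 255 - 10.843 = 244.157 → 244
G: 255 - (255-82)×(255-72)/255 = 255 - 31659/255 ≈ 255 - 124.153 = 130.847 → 131
B: 255 - (255-119)×(255-114)/255 = 255 - 19176/255 ≈ 255 - 75.200 = 179.800 → 180
= RGB(244, 131, 180)


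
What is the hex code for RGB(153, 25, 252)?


R = 153 → 99 (hex)
G = 25 → 19 (hex)
B = 252 → FC (hex)
Hex = #9919FC


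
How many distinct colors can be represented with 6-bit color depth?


Colors = 2^bits = 2^6
= 64 colors


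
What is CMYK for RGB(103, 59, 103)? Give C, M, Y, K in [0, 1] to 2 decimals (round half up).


R'=103/255≈0.4039, G'=59/255≈0.2314, B'=103/255≈0.4039
K = 1 - max(R',G',B') = 1 - 103/255 = 152/255 = 0.59607… → 0.60
(1-R'-K)/(1-K) simplifies to (max-R)/max with max = 103:
C = (103-103)/103 = 0/103 = 0 → 0.00
M = (103-59)/103 = 44/103 = 0.42718… → 0.43
Y = (103-103)/103 = 0/103 = 0 → 0.00
= CMYK(0.00, 0.43, 0.00, 0.60)


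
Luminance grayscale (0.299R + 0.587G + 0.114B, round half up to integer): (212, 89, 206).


Gray = 0.299×R + 0.587×G + 0.114×B
Gray = 0.299×212 + 0.587×89 + 0.114×206
Gray = 63.388 + 52.243 + 23.484
Gray = 139.115 → round half up → 139
Gray = 139


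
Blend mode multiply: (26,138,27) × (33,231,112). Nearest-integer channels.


Multiply: C = A×B/255, rounded to nearest integer
R: 26×33/255 = 858/255 ≈ 3.365 → 3
G: 138×231/255 = 31878/255 ≈ 125.012 → 125
B: 27×112/255 = 3024/255 ≈ 11.859 → 12
= RGB(3, 125, 12)


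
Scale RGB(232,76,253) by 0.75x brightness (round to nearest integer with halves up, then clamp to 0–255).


Multiply each channel by 0.75, round half up, clamp to [0, 255]
R: 232×0.75 = 174
G: 76×0.75 = 57
B: 253×0.75 = 189.75 → round → 190
= RGB(174, 57, 190)


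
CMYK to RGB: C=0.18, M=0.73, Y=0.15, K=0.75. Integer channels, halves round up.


R = 255 × (1-C) × (1-K) = 255 × 0.82 × 0.25 = 52.275 → 52
G = 255 × (1-M) × (1-K) = 255 × 0.27 × 0.25 = 17.2125 → 17
B = 255 × (1-Y) × (1-K) = 255 × 0.85 × 0.25 = 54.1875 → 54
= RGB(52, 17, 54)


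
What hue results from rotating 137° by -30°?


New hue = (H + rotation) mod 360
New hue = (137 -30) mod 360
= 107 mod 360
= 107°


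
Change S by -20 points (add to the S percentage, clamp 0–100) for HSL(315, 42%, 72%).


Original S = 42%
Adjustment = -20 percentage points
New S = 42 + (-20) = 22
Clamp to [0, 100] → 22
= HSL(315°, 22%, 72%)


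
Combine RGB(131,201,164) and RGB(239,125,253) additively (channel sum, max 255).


Additive: each channel = min(255, C₁+C₂)
R: 131+239 = 370 → 255
G: 201+125 = 326 → 255
B: 164+253 = 417 → 255
= RGB(255, 255, 255)


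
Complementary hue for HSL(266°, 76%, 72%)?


Complement = opposite side of color wheel = hue + 180°
H' = (266 + 180) mod 360 = 86°
S and L unchanged.
= HSL(86°, 76%, 72%)


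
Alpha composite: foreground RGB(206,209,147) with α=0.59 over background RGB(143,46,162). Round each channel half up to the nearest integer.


C = α×F + (1-α)×B, with 1-α = 0.41
R: 0.59×206 + 0.41×143 = 121.54 + 58.63 = 180.17 → 180
G: 0.59×209 + 0.41×46 = 123.31 + 18.86 = 142.17 → 142
B: 0.59×147 + 0.41×162 = 86.73 + 66.42 = 153.15 → 153
= RGB(180, 142, 153)


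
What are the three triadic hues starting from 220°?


Triadic: equally spaced at 120° intervals
H1 = 220°
H2 = (220 + 120) mod 360 = 340°
H3 = (220 + 240) mod 360 = 100°
Triadic = 220°, 340°, 100°


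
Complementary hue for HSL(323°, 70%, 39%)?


Complement = opposite side of color wheel = hue + 180°
H' = (323 + 180) mod 360 = 143°
S and L unchanged.
= HSL(143°, 70%, 39%)


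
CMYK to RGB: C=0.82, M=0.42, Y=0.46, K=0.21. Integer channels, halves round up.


R = 255 × (1-C) × (1-K) = 255 × 0.18 × 0.79 = 36.261 → 36
G = 255 × (1-M) × (1-K) = 255 × 0.58 × 0.79 = 116.841 → 117
B = 255 × (1-Y) × (1-K) = 255 × 0.54 × 0.79 = 108.783 → 109
= RGB(36, 117, 109)


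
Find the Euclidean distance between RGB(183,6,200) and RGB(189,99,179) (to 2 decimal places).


d = √[(R₁-R₂)² + (G₁-G₂)² + (B₁-B₂)²]
d = √[(183-189)² + (6-99)² + (200-179)²]
d = √[36 + 8649 + 441]
d = √9126
d ≈ 95.53


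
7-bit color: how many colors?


Colors = 2^bits = 2^7
= 128 colors


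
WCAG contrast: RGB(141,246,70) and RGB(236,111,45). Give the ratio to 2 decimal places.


Linearize each sRGB channel c=v/255: c/12.92 if c ≤ 0.04045 else ((c+0.055)/1.055)^2.4
L = 0.2126×R_lin + 0.7152×G_lin + 0.0722×B_lin
Color 1 (141,246,70):
  R=141: 141/255≈0.5529 > 0.04045 → ((0.5529+0.055)/1.055)^2.4 ≈ 0.26636
  G=246: 246/255≈0.9647 > 0.04045 → ((0.9647+0.055)/1.055)^2.4 ≈ 0.92158
  B=70: 70/255≈0.2745 > 0.04045 → ((0.2745+0.055)/1.055)^2.4 ≈ 0.06125
  L1 = 0.2126×0.26636 + 0.7152×0.92158 + 0.0722×0.06125 ≈ 0.72016
Color 2 (236,111,45):
  R=236: 236/255≈0.9255 > 0.04045 → ((0.9255+0.055)/1.055)^2.4 ≈ 0.83880
  G=111: 111/255≈0.4353 > 0.04045 → ((0.4353+0.055)/1.055)^2.4 ≈ 0.15896
  B=45: 45/255≈0.1765 > 0.04045 → ((0.1765+0.055)/1.055)^2.4 ≈ 0.02624
  L2 = 0.2126×0.83880 + 0.7152×0.15896 + 0.0722×0.02624 ≈ 0.29391
Lighter = 0.72016, Darker = 0.29391
Ratio = (L_lighter + 0.05) / (L_darker + 0.05)
Ratio = (0.72016 + 0.05) / (0.29391 + 0.05) = 0.77016 / 0.34391 ≈ 2.2394
Ratio ≈ 2.24:1
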